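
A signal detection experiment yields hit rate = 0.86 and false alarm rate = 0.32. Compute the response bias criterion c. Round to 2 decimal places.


c = -0.5 * (z(HR) + z(FAR))
z(0.86) = 1.0803
z(0.32) = -0.4677
c = -0.5 * (1.0803 + -0.4677)
= -0.5 * 0.6126
= -0.31


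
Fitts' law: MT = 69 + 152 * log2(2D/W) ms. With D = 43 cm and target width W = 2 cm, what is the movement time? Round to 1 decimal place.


MT = 69 + 152 * log2(2*43/2)
2D/W = 43.0
log2(43.0) = 5.4263
MT = 69 + 152 * 5.4263
= 893.8 ms


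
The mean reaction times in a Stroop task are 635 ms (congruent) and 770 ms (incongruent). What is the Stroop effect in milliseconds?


Stroop effect = RT(incongruent) - RT(congruent)
= 770 - 635
= 135 ms


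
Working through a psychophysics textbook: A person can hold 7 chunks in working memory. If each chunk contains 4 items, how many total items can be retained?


Total items = chunks * items_per_chunk
= 7 * 4
= 28


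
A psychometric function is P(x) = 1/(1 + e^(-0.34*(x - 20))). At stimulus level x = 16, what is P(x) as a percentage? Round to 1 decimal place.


P(x) = 1/(1 + e^(-0.34*(16 - 20)))
Exponent = -0.34 * -4 = 1.36
e^(1.36) = 3.896193
P = 1/(1 + 3.896193) = 0.20424
Percentage = 20.4


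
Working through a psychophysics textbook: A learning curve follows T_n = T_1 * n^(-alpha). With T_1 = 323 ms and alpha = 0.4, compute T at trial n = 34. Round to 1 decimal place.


T_n = 323 * 34^(-0.4)
34^(-0.4) = 0.24401
T_n = 323 * 0.24401
= 78.8 ms


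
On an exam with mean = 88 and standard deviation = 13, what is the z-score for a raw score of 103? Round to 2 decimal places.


z = (X - mu) / sigma
= (103 - 88) / 13
= 15 / 13
= 1.15


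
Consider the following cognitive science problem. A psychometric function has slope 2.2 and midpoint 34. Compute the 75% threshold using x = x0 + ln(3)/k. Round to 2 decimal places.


At P = 0.75: 0.75 = 1/(1 + e^(-k*(x-x0)))
Solving: e^(-k*(x-x0)) = 1/3
x = x0 + ln(3)/k
ln(3) = 1.0986
x = 34 + 1.0986/2.2
= 34 + 0.4994
= 34.50


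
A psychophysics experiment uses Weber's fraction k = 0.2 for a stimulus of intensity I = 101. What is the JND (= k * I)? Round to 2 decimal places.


JND = k * I
JND = 0.2 * 101
= 20.20


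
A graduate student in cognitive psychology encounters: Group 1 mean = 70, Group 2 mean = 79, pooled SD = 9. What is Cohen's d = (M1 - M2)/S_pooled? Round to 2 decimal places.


Cohen's d = (M1 - M2) / S_pooled
= (70 - 79) / 9
= -9 / 9
= -1.00


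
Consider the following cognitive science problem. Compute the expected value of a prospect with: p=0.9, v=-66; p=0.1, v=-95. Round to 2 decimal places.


EU = sum(p_i * v_i)
0.9 * -66 = -59.4
0.1 * -95 = -9.5
EU = -59.4 + -9.5
= -68.90


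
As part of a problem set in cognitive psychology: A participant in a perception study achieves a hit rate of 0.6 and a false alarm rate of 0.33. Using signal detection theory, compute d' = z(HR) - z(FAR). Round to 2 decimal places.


d' = z(HR) - z(FAR)
z(0.6) = 0.2533
z(0.33) = -0.4399
d' = 0.2533 - -0.4399
= 0.69


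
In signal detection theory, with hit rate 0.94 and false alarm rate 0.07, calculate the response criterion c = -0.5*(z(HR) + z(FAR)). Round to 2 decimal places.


c = -0.5 * (z(HR) + z(FAR))
z(0.94) = 1.5548
z(0.07) = -1.4758
c = -0.5 * (1.5548 + -1.4758)
= -0.5 * 0.079
= -0.04


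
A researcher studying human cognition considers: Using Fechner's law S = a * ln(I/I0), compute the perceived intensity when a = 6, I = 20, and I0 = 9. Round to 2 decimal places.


S = 6 * ln(20/9)
I/I0 = 2.222222
ln(2.222222) = 0.7985
S = 6 * 0.7985
= 4.79


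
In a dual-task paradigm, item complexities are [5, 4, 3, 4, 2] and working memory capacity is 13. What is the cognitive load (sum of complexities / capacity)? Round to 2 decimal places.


Total complexity = 5 + 4 + 3 + 4 + 2 = 18
Load = total / capacity = 18 / 13
= 1.38


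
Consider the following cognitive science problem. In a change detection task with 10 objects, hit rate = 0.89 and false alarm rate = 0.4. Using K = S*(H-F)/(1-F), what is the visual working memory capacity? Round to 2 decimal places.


K = S * (H - F) / (1 - F)
H - F = 0.49
1 - F = 0.6
K = 10 * 0.49 / 0.6
= 8.17


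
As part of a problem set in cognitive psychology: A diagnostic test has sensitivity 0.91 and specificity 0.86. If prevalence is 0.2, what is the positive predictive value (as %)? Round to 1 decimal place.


PPV = (sens * prev) / (sens * prev + (1-spec) * (1-prev))
Numerator = 0.91 * 0.2 = 0.182
P(positive and no disease) = (1 - spec) * (1 - prev) = (1 - 0.86) * (1 - 0.2) = 0.112
Denominator = 0.182 + 0.112 = 0.294
PPV = 0.182 / 0.294 = 0.619048
As percentage = 61.9


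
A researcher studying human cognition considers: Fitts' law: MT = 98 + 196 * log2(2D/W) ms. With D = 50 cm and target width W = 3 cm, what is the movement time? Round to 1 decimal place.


MT = 98 + 196 * log2(2*50/3)
2D/W = 33.333333
log2(33.333333) = 5.0589
MT = 98 + 196 * 5.0589
= 1089.5 ms


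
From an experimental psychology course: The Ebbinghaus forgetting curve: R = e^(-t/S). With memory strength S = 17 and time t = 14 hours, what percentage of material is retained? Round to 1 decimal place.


R = e^(-t/S)
-t/S = -14/17 = -0.823529
R = e^(-0.823529) = 0.43888
Percentage = 0.43888 * 100
= 43.9


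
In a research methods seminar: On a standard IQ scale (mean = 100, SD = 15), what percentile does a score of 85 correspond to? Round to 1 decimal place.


z = (IQ - mean) / SD
z = (85 - 100) / 15 = -1.0
Percentile = Phi(-1.0) * 100
Phi(-1.0) = 0.158655
= 15.9


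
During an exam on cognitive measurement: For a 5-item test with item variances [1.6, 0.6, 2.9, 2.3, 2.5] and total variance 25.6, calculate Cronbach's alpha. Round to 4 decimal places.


alpha = (k/(k-1)) * (1 - sum(s_i^2)/s_total^2)
sum(item variances) = 9.9
k/(k-1) = 5/4 = 1.25
1 - 9.9/25.6 = 1 - 0.386719 = 0.613281
alpha = 1.25 * 0.613281
= 0.7666


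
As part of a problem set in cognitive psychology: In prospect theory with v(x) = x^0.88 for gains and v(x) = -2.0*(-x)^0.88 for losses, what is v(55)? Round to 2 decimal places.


Since x = 55 >= 0, use v(x) = x^0.88
55^0.88 = 34.0032
v(55) = 34.00


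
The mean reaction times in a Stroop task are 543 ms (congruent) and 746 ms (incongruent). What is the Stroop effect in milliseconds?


Stroop effect = RT(incongruent) - RT(congruent)
= 746 - 543
= 203 ms


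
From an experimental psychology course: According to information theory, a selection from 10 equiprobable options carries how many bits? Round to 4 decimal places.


H = log2(n)
H = log2(10)
= 3.3219


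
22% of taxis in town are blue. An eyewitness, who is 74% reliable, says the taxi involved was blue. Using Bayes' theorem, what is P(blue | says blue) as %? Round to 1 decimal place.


P(blue | says blue) = P(says blue | blue)*P(blue) / [P(says blue | blue)*P(blue) + P(says blue | not blue)*P(not blue)]
Numerator = 0.74 * 0.22 = 0.1628
False identification = 0.26 * 0.78 = 0.2028
P = 0.1628 / (0.1628 + 0.2028)
= 0.1628 / 0.3656
As percentage = 44.5


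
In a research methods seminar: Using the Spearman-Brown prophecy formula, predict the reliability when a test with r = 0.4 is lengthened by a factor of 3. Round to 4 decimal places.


r_new = n*r / (1 + (n-1)*r)
Numerator = 3 * 0.4 = 1.2
Denominator = 1 + 2 * 0.4 = 1.8
r_new = 1.2 / 1.8
= 0.6667


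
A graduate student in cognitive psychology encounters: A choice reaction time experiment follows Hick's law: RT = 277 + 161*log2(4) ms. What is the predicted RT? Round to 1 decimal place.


RT = 277 + 161 * log2(4)
log2(4) = 2.0
RT = 277 + 161 * 2.0
= 277 + 322.0
= 599.0 ms


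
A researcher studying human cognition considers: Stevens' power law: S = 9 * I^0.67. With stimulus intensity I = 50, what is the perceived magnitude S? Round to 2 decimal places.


S = 9 * 50^0.67
50^0.67 = 13.7502
S = 9 * 13.7502
= 123.75


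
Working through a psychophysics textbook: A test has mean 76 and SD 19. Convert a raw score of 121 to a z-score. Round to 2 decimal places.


z = (X - mu) / sigma
= (121 - 76) / 19
= 45 / 19
= 2.37


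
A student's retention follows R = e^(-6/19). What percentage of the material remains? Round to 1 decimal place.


R = e^(-t/S)
-t/S = -6/19 = -0.315789
R = e^(-0.315789) = 0.729213
Percentage = 0.729213 * 100
= 72.9


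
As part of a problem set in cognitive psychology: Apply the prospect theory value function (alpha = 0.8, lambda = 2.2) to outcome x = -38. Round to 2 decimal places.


Since x = -38 < 0, use v(x) = -lambda*(-x)^alpha
(-x) = 38
38^0.8 = 18.3581
v(-38) = -2.2 * 18.3581
= -40.39


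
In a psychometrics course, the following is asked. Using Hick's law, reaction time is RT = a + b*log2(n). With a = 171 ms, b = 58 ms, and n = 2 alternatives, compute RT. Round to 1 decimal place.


RT = 171 + 58 * log2(2)
log2(2) = 1.0
RT = 171 + 58 * 1.0
= 171 + 58.0
= 229.0 ms


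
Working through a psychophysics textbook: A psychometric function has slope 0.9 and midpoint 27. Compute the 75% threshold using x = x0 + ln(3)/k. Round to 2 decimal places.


At P = 0.75: 0.75 = 1/(1 + e^(-k*(x-x0)))
Solving: e^(-k*(x-x0)) = 1/3
x = x0 + ln(3)/k
ln(3) = 1.0986
x = 27 + 1.0986/0.9
= 27 + 1.2207
= 28.22


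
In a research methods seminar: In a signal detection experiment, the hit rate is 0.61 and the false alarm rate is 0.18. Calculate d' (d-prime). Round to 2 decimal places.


d' = z(HR) - z(FAR)
z(0.61) = 0.2793
z(0.18) = -0.9154
d' = 0.2793 - -0.9154
= 1.19


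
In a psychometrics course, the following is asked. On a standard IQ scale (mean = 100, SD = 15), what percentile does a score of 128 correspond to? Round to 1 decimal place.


z = (IQ - mean) / SD
z = (128 - 100) / 15 = 1.8667
Percentile = Phi(1.8667) * 100
Phi(1.8667) = 0.969028
= 96.9


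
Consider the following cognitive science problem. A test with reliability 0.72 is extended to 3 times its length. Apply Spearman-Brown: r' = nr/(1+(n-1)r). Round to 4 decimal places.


r_new = n*r / (1 + (n-1)*r)
Numerator = 3 * 0.72 = 2.16
Denominator = 1 + 2 * 0.72 = 2.44
r_new = 2.16 / 2.44
= 0.8852


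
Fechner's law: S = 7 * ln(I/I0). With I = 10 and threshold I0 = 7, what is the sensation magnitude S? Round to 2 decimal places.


S = 7 * ln(10/7)
I/I0 = 1.428571
ln(1.428571) = 0.3567
S = 7 * 0.3567
= 2.50


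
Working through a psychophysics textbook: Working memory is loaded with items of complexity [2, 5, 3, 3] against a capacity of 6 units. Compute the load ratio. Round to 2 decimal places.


Total complexity = 2 + 5 + 3 + 3 = 13
Load = total / capacity = 13 / 6
= 2.17


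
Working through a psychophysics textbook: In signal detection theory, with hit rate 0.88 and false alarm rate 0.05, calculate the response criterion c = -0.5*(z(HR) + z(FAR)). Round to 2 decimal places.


c = -0.5 * (z(HR) + z(FAR))
z(0.88) = 1.175
z(0.05) = -1.6449
c = -0.5 * (1.175 + -1.6449)
= -0.5 * -0.4699
= 0.23


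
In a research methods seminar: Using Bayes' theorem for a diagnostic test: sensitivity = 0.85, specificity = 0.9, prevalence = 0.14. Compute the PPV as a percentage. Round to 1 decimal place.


PPV = (sens * prev) / (sens * prev + (1-spec) * (1-prev))
Numerator = 0.85 * 0.14 = 0.119
P(positive and no disease) = (1 - spec) * (1 - prev) = (1 - 0.9) * (1 - 0.14) = 0.086
Denominator = 0.119 + 0.086 = 0.205
PPV = 0.119 / 0.205 = 0.580488
As percentage = 58.0


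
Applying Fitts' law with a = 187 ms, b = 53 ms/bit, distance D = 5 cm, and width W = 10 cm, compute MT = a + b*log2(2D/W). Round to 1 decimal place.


MT = 187 + 53 * log2(2*5/10)
2D/W = 1.0
log2(1.0) = 0.0
MT = 187 + 53 * 0.0
= 187.0 ms


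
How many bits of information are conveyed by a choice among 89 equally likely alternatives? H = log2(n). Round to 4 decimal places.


H = log2(n)
H = log2(89)
= 6.4757


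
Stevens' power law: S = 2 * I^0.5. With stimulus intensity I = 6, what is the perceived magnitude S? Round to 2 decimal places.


S = 2 * 6^0.5
6^0.5 = 2.4495
S = 2 * 2.4495
= 4.90


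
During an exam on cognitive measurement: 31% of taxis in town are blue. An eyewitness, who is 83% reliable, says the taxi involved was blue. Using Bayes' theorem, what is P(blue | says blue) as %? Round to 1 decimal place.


P(blue | says blue) = P(says blue | blue)*P(blue) / [P(says blue | blue)*P(blue) + P(says blue | not blue)*P(not blue)]
Numerator = 0.83 * 0.31 = 0.2573
False identification = 0.17 * 0.69 = 0.1173
P = 0.2573 / (0.2573 + 0.1173)
= 0.2573 / 0.3746
As percentage = 68.7


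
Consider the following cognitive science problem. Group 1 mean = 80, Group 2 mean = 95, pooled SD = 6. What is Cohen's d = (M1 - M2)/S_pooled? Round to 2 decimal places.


Cohen's d = (M1 - M2) / S_pooled
= (80 - 95) / 6
= -15 / 6
= -2.50


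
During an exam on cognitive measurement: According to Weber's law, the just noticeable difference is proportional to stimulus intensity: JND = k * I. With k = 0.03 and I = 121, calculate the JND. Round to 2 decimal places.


JND = k * I
JND = 0.03 * 121
= 3.63


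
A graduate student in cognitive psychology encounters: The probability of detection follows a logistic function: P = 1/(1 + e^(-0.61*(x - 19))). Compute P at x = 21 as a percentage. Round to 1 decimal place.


P(x) = 1/(1 + e^(-0.61*(21 - 19)))
Exponent = -0.61 * 2 = -1.22
e^(-1.22) = 0.29523
P = 1/(1 + 0.29523) = 0.772064
Percentage = 77.2


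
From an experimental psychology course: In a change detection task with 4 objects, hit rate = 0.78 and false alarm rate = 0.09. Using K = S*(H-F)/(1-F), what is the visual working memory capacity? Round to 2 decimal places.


K = S * (H - F) / (1 - F)
H - F = 0.69
1 - F = 0.91
K = 4 * 0.69 / 0.91
= 3.03


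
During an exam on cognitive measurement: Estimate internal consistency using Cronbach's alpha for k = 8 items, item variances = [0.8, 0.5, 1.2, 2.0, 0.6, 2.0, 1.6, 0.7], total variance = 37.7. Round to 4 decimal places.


alpha = (k/(k-1)) * (1 - sum(s_i^2)/s_total^2)
sum(item variances) = 9.4
k/(k-1) = 8/7 = 1.142857
1 - 9.4/37.7 = 1 - 0.249337 = 0.750663
alpha = 1.142857 * 0.750663
= 0.8579


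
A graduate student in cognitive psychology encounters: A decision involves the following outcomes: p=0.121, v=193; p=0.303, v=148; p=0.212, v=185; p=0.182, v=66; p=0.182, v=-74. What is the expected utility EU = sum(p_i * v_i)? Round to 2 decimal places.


EU = sum(p_i * v_i)
0.121 * 193 = 23.353
0.303 * 148 = 44.844
0.212 * 185 = 39.22
0.182 * 66 = 12.012
0.182 * -74 = -13.468
EU = 23.353 + 44.844 + 39.22 + 12.012 + -13.468
= 105.96


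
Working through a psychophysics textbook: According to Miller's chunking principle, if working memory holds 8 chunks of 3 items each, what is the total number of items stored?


Total items = chunks * items_per_chunk
= 8 * 3
= 24


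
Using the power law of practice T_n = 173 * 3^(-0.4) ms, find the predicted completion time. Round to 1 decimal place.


T_n = 173 * 3^(-0.4)
3^(-0.4) = 0.644394
T_n = 173 * 0.644394
= 111.5 ms


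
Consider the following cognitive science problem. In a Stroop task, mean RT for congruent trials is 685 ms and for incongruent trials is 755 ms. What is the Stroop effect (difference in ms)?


Stroop effect = RT(incongruent) - RT(congruent)
= 755 - 685
= 70 ms


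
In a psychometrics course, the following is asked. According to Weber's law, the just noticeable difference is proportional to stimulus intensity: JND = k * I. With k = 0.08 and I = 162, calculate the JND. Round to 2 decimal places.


JND = k * I
JND = 0.08 * 162
= 12.96


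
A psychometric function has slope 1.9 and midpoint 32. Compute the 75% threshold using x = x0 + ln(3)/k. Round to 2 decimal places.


At P = 0.75: 0.75 = 1/(1 + e^(-k*(x-x0)))
Solving: e^(-k*(x-x0)) = 1/3
x = x0 + ln(3)/k
ln(3) = 1.0986
x = 32 + 1.0986/1.9
= 32 + 0.5782
= 32.58


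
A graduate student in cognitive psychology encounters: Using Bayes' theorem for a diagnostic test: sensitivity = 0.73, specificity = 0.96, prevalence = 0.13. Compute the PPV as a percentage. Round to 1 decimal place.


PPV = (sens * prev) / (sens * prev + (1-spec) * (1-prev))
Numerator = 0.73 * 0.13 = 0.0949
P(positive and no disease) = (1 - spec) * (1 - prev) = (1 - 0.96) * (1 - 0.13) = 0.0348
Denominator = 0.0949 + 0.0348 = 0.1297
PPV = 0.0949 / 0.1297 = 0.731689
As percentage = 73.2


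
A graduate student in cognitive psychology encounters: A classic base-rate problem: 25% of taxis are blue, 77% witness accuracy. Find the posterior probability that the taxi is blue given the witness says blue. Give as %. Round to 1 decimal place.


P(blue | says blue) = P(says blue | blue)*P(blue) / [P(says blue | blue)*P(blue) + P(says blue | not blue)*P(not blue)]
Numerator = 0.77 * 0.25 = 0.1925
False identification = 0.23 * 0.75 = 0.1725
P = 0.1925 / (0.1925 + 0.1725)
= 0.1925 / 0.365
As percentage = 52.7


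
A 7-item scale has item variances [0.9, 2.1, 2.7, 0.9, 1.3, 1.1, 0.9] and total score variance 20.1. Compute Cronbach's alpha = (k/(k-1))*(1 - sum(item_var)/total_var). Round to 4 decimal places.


alpha = (k/(k-1)) * (1 - sum(s_i^2)/s_total^2)
sum(item variances) = 9.9
k/(k-1) = 7/6 = 1.166667
1 - 9.9/20.1 = 1 - 0.492537 = 0.507463
alpha = 1.166667 * 0.507463
= 0.5920


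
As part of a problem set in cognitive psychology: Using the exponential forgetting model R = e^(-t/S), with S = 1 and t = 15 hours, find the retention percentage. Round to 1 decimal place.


R = e^(-t/S)
-t/S = -15/1 = -15.0
R = e^(-15.0) = 0.0
Percentage = 0.0 * 100
= 0.0


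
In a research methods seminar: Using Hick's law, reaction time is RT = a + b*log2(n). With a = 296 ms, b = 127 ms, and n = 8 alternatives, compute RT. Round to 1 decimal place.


RT = 296 + 127 * log2(8)
log2(8) = 3.0
RT = 296 + 127 * 3.0
= 296 + 381.0
= 677.0 ms


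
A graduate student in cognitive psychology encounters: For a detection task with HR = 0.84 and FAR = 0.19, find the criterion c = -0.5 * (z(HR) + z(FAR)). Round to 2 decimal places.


c = -0.5 * (z(HR) + z(FAR))
z(0.84) = 0.9945
z(0.19) = -0.8779
c = -0.5 * (0.9945 + -0.8779)
= -0.5 * 0.1166
= -0.06


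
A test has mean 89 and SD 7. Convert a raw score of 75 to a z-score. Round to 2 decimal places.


z = (X - mu) / sigma
= (75 - 89) / 7
= -14 / 7
= -2.00


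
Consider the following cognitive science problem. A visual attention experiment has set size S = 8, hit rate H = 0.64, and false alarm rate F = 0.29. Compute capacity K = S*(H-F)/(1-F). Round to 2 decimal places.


K = S * (H - F) / (1 - F)
H - F = 0.35
1 - F = 0.71
K = 8 * 0.35 / 0.71
= 3.94


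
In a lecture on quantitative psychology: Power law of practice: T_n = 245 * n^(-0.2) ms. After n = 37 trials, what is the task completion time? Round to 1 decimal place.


T_n = 245 * 37^(-0.2)
37^(-0.2) = 0.485691
T_n = 245 * 0.485691
= 119.0 ms


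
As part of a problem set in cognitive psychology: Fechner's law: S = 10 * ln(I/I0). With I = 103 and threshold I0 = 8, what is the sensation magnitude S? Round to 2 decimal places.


S = 10 * ln(103/8)
I/I0 = 12.875
ln(12.875) = 2.5553
S = 10 * 2.5553
= 25.55


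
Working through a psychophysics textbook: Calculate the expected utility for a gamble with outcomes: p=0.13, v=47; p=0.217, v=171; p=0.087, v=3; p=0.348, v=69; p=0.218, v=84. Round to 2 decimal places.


EU = sum(p_i * v_i)
0.13 * 47 = 6.11
0.217 * 171 = 37.107
0.087 * 3 = 0.261
0.348 * 69 = 24.012
0.218 * 84 = 18.312
EU = 6.11 + 37.107 + 0.261 + 24.012 + 18.312
= 85.80


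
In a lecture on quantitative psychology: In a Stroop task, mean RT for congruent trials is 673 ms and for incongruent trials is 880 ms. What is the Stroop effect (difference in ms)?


Stroop effect = RT(incongruent) - RT(congruent)
= 880 - 673
= 207 ms


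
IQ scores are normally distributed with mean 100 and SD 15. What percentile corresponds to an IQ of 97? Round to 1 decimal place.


z = (IQ - mean) / SD
z = (97 - 100) / 15 = -0.2
Percentile = Phi(-0.2) * 100
Phi(-0.2) = 0.42074
= 42.1


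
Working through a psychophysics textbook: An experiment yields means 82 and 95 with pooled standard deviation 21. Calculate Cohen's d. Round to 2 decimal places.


Cohen's d = (M1 - M2) / S_pooled
= (82 - 95) / 21
= -13 / 21
= -0.62


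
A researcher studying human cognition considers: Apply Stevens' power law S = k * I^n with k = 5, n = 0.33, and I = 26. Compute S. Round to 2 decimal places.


S = 5 * 26^0.33
26^0.33 = 2.9305
S = 5 * 2.9305
= 14.65


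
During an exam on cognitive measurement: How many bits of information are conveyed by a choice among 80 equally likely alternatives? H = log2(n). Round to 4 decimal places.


H = log2(n)
H = log2(80)
= 6.3219


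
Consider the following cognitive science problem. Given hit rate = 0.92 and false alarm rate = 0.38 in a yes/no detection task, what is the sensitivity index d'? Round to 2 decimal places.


d' = z(HR) - z(FAR)
z(0.92) = 1.4051
z(0.38) = -0.3055
d' = 1.4051 - -0.3055
= 1.71


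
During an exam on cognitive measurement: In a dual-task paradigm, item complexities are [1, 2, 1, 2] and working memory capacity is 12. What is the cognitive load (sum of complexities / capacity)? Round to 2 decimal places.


Total complexity = 1 + 2 + 1 + 2 = 6
Load = total / capacity = 6 / 12
= 0.50


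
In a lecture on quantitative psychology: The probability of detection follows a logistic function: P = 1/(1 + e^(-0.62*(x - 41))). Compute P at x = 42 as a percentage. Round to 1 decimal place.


P(x) = 1/(1 + e^(-0.62*(42 - 41)))
Exponent = -0.62 * 1 = -0.62
e^(-0.62) = 0.537944
P = 1/(1 + 0.537944) = 0.650219
Percentage = 65.0


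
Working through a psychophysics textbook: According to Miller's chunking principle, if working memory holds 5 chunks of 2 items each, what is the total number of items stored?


Total items = chunks * items_per_chunk
= 5 * 2
= 10


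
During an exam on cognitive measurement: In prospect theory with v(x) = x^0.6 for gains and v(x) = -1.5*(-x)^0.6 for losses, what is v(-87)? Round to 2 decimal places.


Since x = -87 < 0, use v(x) = -lambda*(-x)^alpha
(-x) = 87
87^0.6 = 14.5785
v(-87) = -1.5 * 14.5785
= -21.87


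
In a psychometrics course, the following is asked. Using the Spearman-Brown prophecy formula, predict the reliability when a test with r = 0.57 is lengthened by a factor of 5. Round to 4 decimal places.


r_new = n*r / (1 + (n-1)*r)
Numerator = 5 * 0.57 = 2.85
Denominator = 1 + 4 * 0.57 = 3.28
r_new = 2.85 / 3.28
= 0.8689


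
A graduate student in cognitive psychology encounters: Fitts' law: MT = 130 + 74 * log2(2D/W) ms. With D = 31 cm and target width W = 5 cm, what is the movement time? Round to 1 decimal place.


MT = 130 + 74 * log2(2*31/5)
2D/W = 12.4
log2(12.4) = 3.6323
MT = 130 + 74 * 3.6323
= 398.8 ms


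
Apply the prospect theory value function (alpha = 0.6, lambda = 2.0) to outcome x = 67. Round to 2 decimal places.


Since x = 67 >= 0, use v(x) = x^0.6
67^0.6 = 12.4636
v(67) = 12.46


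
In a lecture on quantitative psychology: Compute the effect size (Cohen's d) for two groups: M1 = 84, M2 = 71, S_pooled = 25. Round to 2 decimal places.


Cohen's d = (M1 - M2) / S_pooled
= (84 - 71) / 25
= 13 / 25
= 0.52


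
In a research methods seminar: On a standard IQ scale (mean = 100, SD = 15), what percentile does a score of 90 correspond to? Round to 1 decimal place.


z = (IQ - mean) / SD
z = (90 - 100) / 15 = -0.6667
Percentile = Phi(-0.6667) * 100
Phi(-0.6667) = 0.252482
= 25.2


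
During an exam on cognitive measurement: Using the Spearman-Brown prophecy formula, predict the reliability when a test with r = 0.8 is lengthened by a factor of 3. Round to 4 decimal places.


r_new = n*r / (1 + (n-1)*r)
Numerator = 3 * 0.8 = 2.4
Denominator = 1 + 2 * 0.8 = 2.6
r_new = 2.4 / 2.6
= 0.9231


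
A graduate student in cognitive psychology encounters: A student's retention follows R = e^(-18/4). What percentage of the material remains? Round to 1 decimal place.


R = e^(-t/S)
-t/S = -18/4 = -4.5
R = e^(-4.5) = 0.011109
Percentage = 0.011109 * 100
= 1.1


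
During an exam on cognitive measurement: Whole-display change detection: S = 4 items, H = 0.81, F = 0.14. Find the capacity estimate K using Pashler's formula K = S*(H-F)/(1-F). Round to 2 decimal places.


K = S * (H - F) / (1 - F)
H - F = 0.67
1 - F = 0.86
K = 4 * 0.67 / 0.86
= 3.12


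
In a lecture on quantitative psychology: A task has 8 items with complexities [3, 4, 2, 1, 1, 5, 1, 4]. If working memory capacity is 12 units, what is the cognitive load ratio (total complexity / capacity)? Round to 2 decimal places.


Total complexity = 3 + 4 + 2 + 1 + 1 + 5 + 1 + 4 = 21
Load = total / capacity = 21 / 12
= 1.75


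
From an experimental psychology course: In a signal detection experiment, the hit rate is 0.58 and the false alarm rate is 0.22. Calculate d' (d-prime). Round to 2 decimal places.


d' = z(HR) - z(FAR)
z(0.58) = 0.2019
z(0.22) = -0.7722
d' = 0.2019 - -0.7722
= 0.97


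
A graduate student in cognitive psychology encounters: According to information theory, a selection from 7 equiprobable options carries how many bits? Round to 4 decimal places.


H = log2(n)
H = log2(7)
= 2.8074


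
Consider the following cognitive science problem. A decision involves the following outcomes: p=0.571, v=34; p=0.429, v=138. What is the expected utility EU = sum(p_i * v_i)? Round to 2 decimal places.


EU = sum(p_i * v_i)
0.571 * 34 = 19.414
0.429 * 138 = 59.202
EU = 19.414 + 59.202
= 78.62


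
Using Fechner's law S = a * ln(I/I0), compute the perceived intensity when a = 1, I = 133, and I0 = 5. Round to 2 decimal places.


S = 1 * ln(133/5)
I/I0 = 26.6
ln(26.6) = 3.2809
S = 1 * 3.2809
= 3.28


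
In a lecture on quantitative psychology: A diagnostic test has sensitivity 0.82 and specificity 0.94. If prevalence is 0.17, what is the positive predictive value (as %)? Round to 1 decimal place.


PPV = (sens * prev) / (sens * prev + (1-spec) * (1-prev))
Numerator = 0.82 * 0.17 = 0.1394
P(positive and no disease) = (1 - spec) * (1 - prev) = (1 - 0.94) * (1 - 0.17) = 0.0498
Denominator = 0.1394 + 0.0498 = 0.1892
PPV = 0.1394 / 0.1892 = 0.736786
As percentage = 73.7


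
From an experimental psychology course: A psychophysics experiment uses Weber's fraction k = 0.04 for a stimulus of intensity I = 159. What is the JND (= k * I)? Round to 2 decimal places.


JND = k * I
JND = 0.04 * 159
= 6.36


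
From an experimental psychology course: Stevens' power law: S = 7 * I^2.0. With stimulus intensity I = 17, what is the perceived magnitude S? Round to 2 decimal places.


S = 7 * 17^2.0
17^2.0 = 289.0
S = 7 * 289.0
= 2023.00


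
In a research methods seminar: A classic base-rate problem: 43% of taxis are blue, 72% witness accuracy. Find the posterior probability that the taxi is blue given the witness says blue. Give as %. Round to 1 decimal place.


P(blue | says blue) = P(says blue | blue)*P(blue) / [P(says blue | blue)*P(blue) + P(says blue | not blue)*P(not blue)]
Numerator = 0.72 * 0.43 = 0.3096
False identification = 0.28 * 0.57 = 0.1596
P = 0.3096 / (0.3096 + 0.1596)
= 0.3096 / 0.4692
As percentage = 66.0


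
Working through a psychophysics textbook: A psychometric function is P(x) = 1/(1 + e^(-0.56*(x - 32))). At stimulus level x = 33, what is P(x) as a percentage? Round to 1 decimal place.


P(x) = 1/(1 + e^(-0.56*(33 - 32)))
Exponent = -0.56 * 1 = -0.56
e^(-0.56) = 0.571209
P = 1/(1 + 0.571209) = 0.636453
Percentage = 63.6


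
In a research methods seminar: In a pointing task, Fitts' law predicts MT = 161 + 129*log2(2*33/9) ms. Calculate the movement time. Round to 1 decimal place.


MT = 161 + 129 * log2(2*33/9)
2D/W = 7.333333
log2(7.333333) = 2.8745
MT = 161 + 129 * 2.8745
= 531.8 ms


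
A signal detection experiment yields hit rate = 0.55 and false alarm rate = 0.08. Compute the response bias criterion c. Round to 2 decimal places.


c = -0.5 * (z(HR) + z(FAR))
z(0.55) = 0.1257
z(0.08) = -1.4051
c = -0.5 * (0.1257 + -1.4051)
= -0.5 * -1.2794
= 0.64


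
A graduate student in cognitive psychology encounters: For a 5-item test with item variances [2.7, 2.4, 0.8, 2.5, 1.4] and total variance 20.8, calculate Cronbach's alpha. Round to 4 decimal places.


alpha = (k/(k-1)) * (1 - sum(s_i^2)/s_total^2)
sum(item variances) = 9.8
k/(k-1) = 5/4 = 1.25
1 - 9.8/20.8 = 1 - 0.471154 = 0.528846
alpha = 1.25 * 0.528846
= 0.6611


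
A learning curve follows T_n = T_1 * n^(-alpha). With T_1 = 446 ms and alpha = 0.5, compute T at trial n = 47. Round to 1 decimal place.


T_n = 446 * 47^(-0.5)
47^(-0.5) = 0.145865
T_n = 446 * 0.145865
= 65.1 ms


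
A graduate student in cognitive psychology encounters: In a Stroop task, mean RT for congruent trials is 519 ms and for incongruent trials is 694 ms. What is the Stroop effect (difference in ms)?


Stroop effect = RT(incongruent) - RT(congruent)
= 694 - 519
= 175 ms


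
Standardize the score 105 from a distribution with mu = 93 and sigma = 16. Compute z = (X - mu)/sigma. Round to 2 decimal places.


z = (X - mu) / sigma
= (105 - 93) / 16
= 12 / 16
= 0.75


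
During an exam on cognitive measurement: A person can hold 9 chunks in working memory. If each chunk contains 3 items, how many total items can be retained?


Total items = chunks * items_per_chunk
= 9 * 3
= 27


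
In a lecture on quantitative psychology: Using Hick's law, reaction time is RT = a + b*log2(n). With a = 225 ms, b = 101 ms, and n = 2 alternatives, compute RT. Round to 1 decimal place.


RT = 225 + 101 * log2(2)
log2(2) = 1.0
RT = 225 + 101 * 1.0
= 225 + 101.0
= 326.0 ms


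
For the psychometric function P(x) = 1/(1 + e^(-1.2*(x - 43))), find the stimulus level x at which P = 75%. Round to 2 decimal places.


At P = 0.75: 0.75 = 1/(1 + e^(-k*(x-x0)))
Solving: e^(-k*(x-x0)) = 1/3
x = x0 + ln(3)/k
ln(3) = 1.0986
x = 43 + 1.0986/1.2
= 43 + 0.9155
= 43.92


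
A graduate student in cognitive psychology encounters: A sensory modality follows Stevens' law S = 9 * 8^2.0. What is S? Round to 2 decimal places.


S = 9 * 8^2.0
8^2.0 = 64.0
S = 9 * 64.0
= 576.00


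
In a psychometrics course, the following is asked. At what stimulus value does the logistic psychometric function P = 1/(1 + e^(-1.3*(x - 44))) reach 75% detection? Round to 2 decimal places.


At P = 0.75: 0.75 = 1/(1 + e^(-k*(x-x0)))
Solving: e^(-k*(x-x0)) = 1/3
x = x0 + ln(3)/k
ln(3) = 1.0986
x = 44 + 1.0986/1.3
= 44 + 0.8451
= 44.85


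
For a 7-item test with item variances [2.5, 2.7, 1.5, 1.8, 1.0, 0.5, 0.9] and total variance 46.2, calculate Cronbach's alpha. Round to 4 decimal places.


alpha = (k/(k-1)) * (1 - sum(s_i^2)/s_total^2)
sum(item variances) = 10.9
k/(k-1) = 7/6 = 1.166667
1 - 10.9/46.2 = 1 - 0.235931 = 0.764069
alpha = 1.166667 * 0.764069
= 0.8914


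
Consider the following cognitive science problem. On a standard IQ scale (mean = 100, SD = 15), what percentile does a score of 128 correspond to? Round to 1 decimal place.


z = (IQ - mean) / SD
z = (128 - 100) / 15 = 1.8667
Percentile = Phi(1.8667) * 100
Phi(1.8667) = 0.969028
= 96.9


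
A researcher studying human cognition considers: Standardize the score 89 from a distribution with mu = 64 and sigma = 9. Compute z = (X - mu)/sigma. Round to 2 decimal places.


z = (X - mu) / sigma
= (89 - 64) / 9
= 25 / 9
= 2.78


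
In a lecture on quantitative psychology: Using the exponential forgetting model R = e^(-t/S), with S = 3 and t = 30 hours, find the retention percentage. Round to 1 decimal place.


R = e^(-t/S)
-t/S = -30/3 = -10.0
R = e^(-10.0) = 4.5e-05
Percentage = 4.5e-05 * 100
= 0.0


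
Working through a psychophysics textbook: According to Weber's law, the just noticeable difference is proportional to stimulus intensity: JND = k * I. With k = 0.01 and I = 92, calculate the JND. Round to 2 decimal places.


JND = k * I
JND = 0.01 * 92
= 0.92


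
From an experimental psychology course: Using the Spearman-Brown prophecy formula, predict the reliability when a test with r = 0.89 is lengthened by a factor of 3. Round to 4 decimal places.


r_new = n*r / (1 + (n-1)*r)
Numerator = 3 * 0.89 = 2.67
Denominator = 1 + 2 * 0.89 = 2.78
r_new = 2.67 / 2.78
= 0.9604


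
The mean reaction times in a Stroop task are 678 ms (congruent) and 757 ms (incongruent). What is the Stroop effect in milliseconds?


Stroop effect = RT(incongruent) - RT(congruent)
= 757 - 678
= 79 ms


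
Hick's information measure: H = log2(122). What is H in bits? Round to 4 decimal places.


H = log2(n)
H = log2(122)
= 6.9307


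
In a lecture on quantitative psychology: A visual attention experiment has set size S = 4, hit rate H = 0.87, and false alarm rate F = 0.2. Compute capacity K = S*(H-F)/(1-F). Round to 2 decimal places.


K = S * (H - F) / (1 - F)
H - F = 0.67
1 - F = 0.8
K = 4 * 0.67 / 0.8
= 3.35


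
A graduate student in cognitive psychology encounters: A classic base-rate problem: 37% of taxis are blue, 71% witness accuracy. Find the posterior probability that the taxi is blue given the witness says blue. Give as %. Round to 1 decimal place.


P(blue | says blue) = P(says blue | blue)*P(blue) / [P(says blue | blue)*P(blue) + P(says blue | not blue)*P(not blue)]
Numerator = 0.71 * 0.37 = 0.2627
False identification = 0.29 * 0.63 = 0.1827
P = 0.2627 / (0.2627 + 0.1827)
= 0.2627 / 0.4454
As percentage = 59.0


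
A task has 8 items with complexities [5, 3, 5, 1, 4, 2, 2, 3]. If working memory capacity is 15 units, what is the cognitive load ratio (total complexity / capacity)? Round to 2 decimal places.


Total complexity = 5 + 3 + 5 + 1 + 4 + 2 + 2 + 3 = 25
Load = total / capacity = 25 / 15
= 1.67


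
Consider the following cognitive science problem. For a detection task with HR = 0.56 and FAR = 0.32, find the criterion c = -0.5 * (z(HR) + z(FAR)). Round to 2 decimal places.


c = -0.5 * (z(HR) + z(FAR))
z(0.56) = 0.151
z(0.32) = -0.4677
c = -0.5 * (0.151 + -0.4677)
= -0.5 * -0.3167
= 0.16


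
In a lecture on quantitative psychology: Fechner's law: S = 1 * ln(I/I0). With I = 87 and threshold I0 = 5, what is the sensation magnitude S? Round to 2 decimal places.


S = 1 * ln(87/5)
I/I0 = 17.4
ln(17.4) = 2.8565
S = 1 * 2.8565
= 2.86


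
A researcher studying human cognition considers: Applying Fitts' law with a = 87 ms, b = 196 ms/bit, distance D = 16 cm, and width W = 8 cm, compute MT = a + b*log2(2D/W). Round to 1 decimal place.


MT = 87 + 196 * log2(2*16/8)
2D/W = 4.0
log2(4.0) = 2.0
MT = 87 + 196 * 2.0
= 479.0 ms


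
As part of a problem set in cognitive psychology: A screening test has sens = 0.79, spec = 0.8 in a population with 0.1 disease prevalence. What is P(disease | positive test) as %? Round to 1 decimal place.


PPV = (sens * prev) / (sens * prev + (1-spec) * (1-prev))
Numerator = 0.79 * 0.1 = 0.079
P(positive and no disease) = (1 - spec) * (1 - prev) = (1 - 0.8) * (1 - 0.1) = 0.18
Denominator = 0.079 + 0.18 = 0.259
PPV = 0.079 / 0.259 = 0.305019
As percentage = 30.5


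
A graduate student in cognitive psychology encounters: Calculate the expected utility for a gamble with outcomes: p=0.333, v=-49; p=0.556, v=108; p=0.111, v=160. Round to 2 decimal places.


EU = sum(p_i * v_i)
0.333 * -49 = -16.317
0.556 * 108 = 60.048
0.111 * 160 = 17.76
EU = -16.317 + 60.048 + 17.76
= 61.49


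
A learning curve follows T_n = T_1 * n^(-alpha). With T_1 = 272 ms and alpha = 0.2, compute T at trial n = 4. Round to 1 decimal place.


T_n = 272 * 4^(-0.2)
4^(-0.2) = 0.757858
T_n = 272 * 0.757858
= 206.1 ms


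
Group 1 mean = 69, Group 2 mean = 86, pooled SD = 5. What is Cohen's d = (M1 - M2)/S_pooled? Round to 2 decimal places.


Cohen's d = (M1 - M2) / S_pooled
= (69 - 86) / 5
= -17 / 5
= -3.40


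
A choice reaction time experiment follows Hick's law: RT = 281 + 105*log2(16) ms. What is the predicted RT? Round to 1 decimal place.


RT = 281 + 105 * log2(16)
log2(16) = 4.0
RT = 281 + 105 * 4.0
= 281 + 420.0
= 701.0 ms


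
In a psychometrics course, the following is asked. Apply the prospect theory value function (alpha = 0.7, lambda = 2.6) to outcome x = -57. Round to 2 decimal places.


Since x = -57 < 0, use v(x) = -lambda*(-x)^alpha
(-x) = 57
57^0.7 = 16.9478
v(-57) = -2.6 * 16.9478
= -44.06


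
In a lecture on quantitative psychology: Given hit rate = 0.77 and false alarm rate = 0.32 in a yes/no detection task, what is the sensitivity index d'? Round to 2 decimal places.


d' = z(HR) - z(FAR)
z(0.77) = 0.7388
z(0.32) = -0.4677
d' = 0.7388 - -0.4677
= 1.21


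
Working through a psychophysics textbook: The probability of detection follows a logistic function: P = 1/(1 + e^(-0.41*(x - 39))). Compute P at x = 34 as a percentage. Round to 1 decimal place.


P(x) = 1/(1 + e^(-0.41*(34 - 39)))
Exponent = -0.41 * -5 = 2.05
e^(2.05) = 7.767901
P = 1/(1 + 7.767901) = 0.114052
Percentage = 11.4


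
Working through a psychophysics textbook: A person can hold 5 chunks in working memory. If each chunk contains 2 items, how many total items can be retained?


Total items = chunks * items_per_chunk
= 5 * 2
= 10


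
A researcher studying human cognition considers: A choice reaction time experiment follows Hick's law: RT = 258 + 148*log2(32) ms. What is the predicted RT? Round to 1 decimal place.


RT = 258 + 148 * log2(32)
log2(32) = 5.0
RT = 258 + 148 * 5.0
= 258 + 740.0
= 998.0 ms


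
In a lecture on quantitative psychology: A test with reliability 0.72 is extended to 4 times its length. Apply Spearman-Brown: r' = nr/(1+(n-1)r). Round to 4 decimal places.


r_new = n*r / (1 + (n-1)*r)
Numerator = 4 * 0.72 = 2.88
Denominator = 1 + 3 * 0.72 = 3.16
r_new = 2.88 / 3.16
= 0.9114


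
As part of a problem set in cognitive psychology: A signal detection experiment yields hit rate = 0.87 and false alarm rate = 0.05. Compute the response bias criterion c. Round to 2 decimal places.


c = -0.5 * (z(HR) + z(FAR))
z(0.87) = 1.1264
z(0.05) = -1.6449
c = -0.5 * (1.1264 + -1.6449)
= -0.5 * -0.5185
= 0.26


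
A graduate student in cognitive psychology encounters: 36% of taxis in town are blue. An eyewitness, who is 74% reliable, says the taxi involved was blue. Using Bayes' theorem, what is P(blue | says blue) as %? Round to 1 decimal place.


P(blue | says blue) = P(says blue | blue)*P(blue) / [P(says blue | blue)*P(blue) + P(says blue | not blue)*P(not blue)]
Numerator = 0.74 * 0.36 = 0.2664
False identification = 0.26 * 0.64 = 0.1664
P = 0.2664 / (0.2664 + 0.1664)
= 0.2664 / 0.4328
As percentage = 61.6


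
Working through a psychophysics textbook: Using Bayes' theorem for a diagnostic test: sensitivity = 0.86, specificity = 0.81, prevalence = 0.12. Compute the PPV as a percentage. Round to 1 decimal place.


PPV = (sens * prev) / (sens * prev + (1-spec) * (1-prev))
Numerator = 0.86 * 0.12 = 0.1032
P(positive and no disease) = (1 - spec) * (1 - prev) = (1 - 0.81) * (1 - 0.12) = 0.1672
Denominator = 0.1032 + 0.1672 = 0.2704
PPV = 0.1032 / 0.2704 = 0.381657
As percentage = 38.2


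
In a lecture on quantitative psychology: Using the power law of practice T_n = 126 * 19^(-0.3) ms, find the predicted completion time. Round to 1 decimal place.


T_n = 126 * 19^(-0.3)
19^(-0.3) = 0.413403
T_n = 126 * 0.413403
= 52.1 ms


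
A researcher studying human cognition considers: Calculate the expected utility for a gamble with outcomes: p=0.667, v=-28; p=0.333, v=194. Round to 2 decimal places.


EU = sum(p_i * v_i)
0.667 * -28 = -18.676
0.333 * 194 = 64.602
EU = -18.676 + 64.602
= 45.93


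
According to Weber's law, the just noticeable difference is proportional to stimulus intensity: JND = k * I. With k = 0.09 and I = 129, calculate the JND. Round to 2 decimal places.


JND = k * I
JND = 0.09 * 129
= 11.61
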